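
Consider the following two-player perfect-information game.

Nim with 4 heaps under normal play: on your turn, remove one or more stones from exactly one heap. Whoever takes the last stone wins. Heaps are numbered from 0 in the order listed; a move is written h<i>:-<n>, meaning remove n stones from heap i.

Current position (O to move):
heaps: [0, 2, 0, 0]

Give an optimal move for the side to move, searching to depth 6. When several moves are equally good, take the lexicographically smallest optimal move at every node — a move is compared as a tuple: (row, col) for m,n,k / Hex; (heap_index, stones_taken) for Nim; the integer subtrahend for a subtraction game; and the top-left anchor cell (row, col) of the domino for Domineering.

O's best at [(0,2,0,0)]: h1:-2

p1 O@[(0,2,0,0)]: h1:-1[(0,1,0,0)]-1 h1:-2[(0,0,0,0)]+1*
p2 X@[(0,0,0,0)] terminal -1; root [(0,2,0,0)] d6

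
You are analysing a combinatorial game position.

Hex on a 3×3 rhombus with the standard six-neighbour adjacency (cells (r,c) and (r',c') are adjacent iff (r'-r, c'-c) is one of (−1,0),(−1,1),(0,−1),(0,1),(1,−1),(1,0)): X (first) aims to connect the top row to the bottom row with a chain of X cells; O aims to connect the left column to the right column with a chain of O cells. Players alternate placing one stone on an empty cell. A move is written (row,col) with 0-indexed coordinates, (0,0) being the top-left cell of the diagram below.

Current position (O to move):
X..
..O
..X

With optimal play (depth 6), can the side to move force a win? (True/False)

O winning at [X../..O/..X]: True

[X../..O/..X] O move#1: (0,1):-1/XO./..O/..X, (0,2):-1/X.O/..O/..X, (1,0):-1/X../O.O/..X, (1,1):+1/X../.OO/..X*, (2,0):+1/X../..O/O.X, (2,1):-1/X../..O/.OX
[X../.OO/..X] X move#2: (0,1):-1/XX./.OO/..X*, (0,2):-1/X.X/.OO/..X, (1,0):-1/X../XOO/..X, (2,0):-1/X../.OO/X.X, (2,1):-1/X../.OO/.XX
[XX./.OO/..X] O move#3: (0,2):+1/XXO/.OO/..X*, (1,0):+1/XX./OOO/..X, (2,0):+1/XX./.OO/O.X, (2,1):+1/XX./.OO/.OX
[XXO/.OO/..X] X move#4: (1,0):-1/XXO/XOO/..X*, (2,0):-1/XXO/.OO/X.X, (2,1):-1/XXO/.OO/.XX
[XXO/XOO/..X] O move#5: (2,0):+1/XXO/XOO/O.X*, (2,1):-1/XXO/XOO/.OX
[XXO/XOO/O.X] end (terminal -1, X#6); searched X../..O/..X to 6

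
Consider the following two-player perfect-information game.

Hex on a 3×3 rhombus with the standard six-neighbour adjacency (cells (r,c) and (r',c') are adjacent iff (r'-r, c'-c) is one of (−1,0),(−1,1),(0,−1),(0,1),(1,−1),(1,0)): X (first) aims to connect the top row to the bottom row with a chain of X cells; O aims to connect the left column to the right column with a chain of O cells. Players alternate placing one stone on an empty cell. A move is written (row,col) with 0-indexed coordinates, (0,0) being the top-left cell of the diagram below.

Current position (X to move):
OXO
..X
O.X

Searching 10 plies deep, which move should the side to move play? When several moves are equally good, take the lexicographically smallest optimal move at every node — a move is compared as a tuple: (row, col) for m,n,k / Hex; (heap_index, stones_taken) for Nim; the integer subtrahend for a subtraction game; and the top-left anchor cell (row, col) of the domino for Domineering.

X's best at [OXO/..X/O.X]: (1,1)

[OXO/..X/O.X] X move#1: (1,0):-1/OXO/X.X/O.X, (1,1):+1/OXO/.XX/O.X*, (2,1):-1/OXO/..X/OXX
[OXO/.XX/O.X] end (terminal -1, O#2); searched OXO/..X/O.X to 10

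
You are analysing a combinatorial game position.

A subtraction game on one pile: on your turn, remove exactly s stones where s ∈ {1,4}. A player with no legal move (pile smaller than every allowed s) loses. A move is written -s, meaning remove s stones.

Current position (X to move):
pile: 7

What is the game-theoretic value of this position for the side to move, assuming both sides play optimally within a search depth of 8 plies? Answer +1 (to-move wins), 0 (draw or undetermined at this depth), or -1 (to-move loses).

value(7, X) = -1

ply 1, X at 7 | -1=-1→6*; -4=-1→3
ply 2, O at 6 | -1=+1→5*; -4=+1→2
ply 3, X at 5 | -1=-1→4*; -4=-1→1
ply 4, O at 4 | -1=-1→3; -4=+1→0*
ply 5: 0 is terminal -1 (X); from 7 depth 8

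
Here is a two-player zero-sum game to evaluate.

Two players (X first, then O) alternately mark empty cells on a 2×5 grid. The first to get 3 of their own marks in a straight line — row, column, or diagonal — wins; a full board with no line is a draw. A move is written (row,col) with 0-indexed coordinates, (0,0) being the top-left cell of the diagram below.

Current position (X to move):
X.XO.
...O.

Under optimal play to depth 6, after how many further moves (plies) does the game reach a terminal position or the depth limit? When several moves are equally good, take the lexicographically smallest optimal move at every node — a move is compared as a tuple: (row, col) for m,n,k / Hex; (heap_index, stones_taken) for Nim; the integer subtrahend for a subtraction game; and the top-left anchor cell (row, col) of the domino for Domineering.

PV length from [X.XO./...O.]: 1 ply

[X.XO./...O.] X move#1: (0,1):+1/XXXO./...O.*, (0,4):+0/X.XOX/...O., (1,0):+0/X.XO./X..O., (1,1):+0/X.XO./.X.O., (1,2):+0/X.XO./..XO., (1,4):+0/X.XO./...OX
[XXXO./...O.] end (terminal -1, O#2); searched X.XO./...O. to 6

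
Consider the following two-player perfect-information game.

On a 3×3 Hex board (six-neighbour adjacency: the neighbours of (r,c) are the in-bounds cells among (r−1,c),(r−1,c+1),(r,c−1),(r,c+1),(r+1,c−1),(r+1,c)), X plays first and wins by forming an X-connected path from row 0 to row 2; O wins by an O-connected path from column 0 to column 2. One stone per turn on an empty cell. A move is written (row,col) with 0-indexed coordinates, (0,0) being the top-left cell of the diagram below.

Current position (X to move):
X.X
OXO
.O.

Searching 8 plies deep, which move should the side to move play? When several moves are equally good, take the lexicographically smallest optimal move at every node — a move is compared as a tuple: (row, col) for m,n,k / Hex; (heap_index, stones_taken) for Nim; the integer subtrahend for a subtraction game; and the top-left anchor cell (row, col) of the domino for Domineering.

X's best at [X.X/OXO/.O.]: (2,0)

ply 1, X at X.X/OXO/.O. | (0,1)=-1→XXX/OXO/.O.; (2,0)=+1→X.X/OXO/XO.*; (2,2)=-1→X.X/OXO/.OX
ply 2: X.X/OXO/XO. is terminal -1 (O); from X.X/OXO/.O. depth 8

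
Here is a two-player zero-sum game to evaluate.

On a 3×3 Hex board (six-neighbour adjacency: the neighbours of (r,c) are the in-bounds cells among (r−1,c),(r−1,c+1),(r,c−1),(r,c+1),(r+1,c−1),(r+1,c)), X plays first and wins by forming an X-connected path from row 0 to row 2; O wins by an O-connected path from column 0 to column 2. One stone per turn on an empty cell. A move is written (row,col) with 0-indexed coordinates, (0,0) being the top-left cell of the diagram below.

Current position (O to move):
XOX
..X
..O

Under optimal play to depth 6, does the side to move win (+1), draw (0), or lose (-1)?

[XOX/..X/..O] O move#1: (1,0):-1/XOX/O.X/..O*, (1,1):-1/XOX/.OX/..O, (2,0):-1/XOX/..X/O.O, (2,1):-1/XOX/..X/.OO
[XOX/O.X/..O] X move#2: (1,1):+1/XOX/OXX/..O*, (2,0):+1/XOX/O.X/X.O, (2,1):+1/XOX/O.X/.XO
[XOX/OXX/..O] O move#3: (2,0):-1/XOX/OXX/O.O*, (2,1):-1/XOX/OXX/.OO
[XOX/OXX/O.O] X move#4: (2,1):+1/XOX/OXX/OXO*
[XOX/OXX/OXO] end (terminal -1, O#5); searched XOX/..X/..O to 6

value(XOX/..X/..O, O) = -1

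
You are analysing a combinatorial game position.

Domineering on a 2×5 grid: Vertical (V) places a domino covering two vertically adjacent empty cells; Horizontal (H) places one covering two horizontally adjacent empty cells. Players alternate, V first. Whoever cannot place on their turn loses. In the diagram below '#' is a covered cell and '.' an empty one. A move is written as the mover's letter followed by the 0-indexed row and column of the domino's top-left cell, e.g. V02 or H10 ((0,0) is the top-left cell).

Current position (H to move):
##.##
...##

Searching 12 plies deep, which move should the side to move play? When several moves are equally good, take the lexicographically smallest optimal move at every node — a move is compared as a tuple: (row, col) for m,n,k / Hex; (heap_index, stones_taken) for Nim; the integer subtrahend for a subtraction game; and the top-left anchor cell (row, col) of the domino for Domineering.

H's best at [##.##/...##]: H11

[##.##/...##] H move#1: H10:-1/##.##/##.##, H11:+1/##.##/.####*
[##.##/.####] end (terminal -1, V#2); searched ##.##/...## to 12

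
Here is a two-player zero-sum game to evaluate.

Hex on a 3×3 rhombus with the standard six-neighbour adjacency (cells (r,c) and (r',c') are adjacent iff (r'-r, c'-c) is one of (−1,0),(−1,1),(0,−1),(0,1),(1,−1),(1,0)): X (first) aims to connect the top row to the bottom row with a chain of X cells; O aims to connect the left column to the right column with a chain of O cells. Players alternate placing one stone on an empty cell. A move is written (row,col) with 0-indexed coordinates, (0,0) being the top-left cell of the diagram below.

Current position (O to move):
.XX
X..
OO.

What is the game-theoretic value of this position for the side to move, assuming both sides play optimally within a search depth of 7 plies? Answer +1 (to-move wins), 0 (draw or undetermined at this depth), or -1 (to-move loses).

value(.XX/X../OO., O) = +1

p1 O@[.XX/X../OO.]: (0,0)[OXX/X../OO.]+1* (1,1)[.XX/XO./OO.]+1 (1,2)[.XX/X.O/OO.]+1 (2,2)[.XX/X../OOO]+1
p2 X@[OXX/X../OO.]: (1,1)[OXX/XX./OO.]-1* (1,2)[OXX/X.X/OO.]-1 (2,2)[OXX/X../OOX]-1
p3 O@[OXX/XX./OO.]: (1,2)[OXX/XXO/OO.]+1* (2,2)[OXX/XX./OOO]+1
p4 X@[OXX/XXO/OO.] terminal -1; root [.XX/X../OO.] d7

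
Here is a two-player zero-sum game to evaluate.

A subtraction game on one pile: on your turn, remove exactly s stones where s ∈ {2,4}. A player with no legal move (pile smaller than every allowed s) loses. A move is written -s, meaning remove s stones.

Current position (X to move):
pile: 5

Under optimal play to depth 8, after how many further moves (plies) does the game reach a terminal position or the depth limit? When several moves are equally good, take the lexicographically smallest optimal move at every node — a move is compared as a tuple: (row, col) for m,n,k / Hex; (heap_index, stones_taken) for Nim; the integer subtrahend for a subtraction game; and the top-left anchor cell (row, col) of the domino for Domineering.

[5] X move#1: -2:-1/3, -4:+1/1*
[1] end (terminal -1, O#2); searched 5 to 8

PV length from [5]: 1 ply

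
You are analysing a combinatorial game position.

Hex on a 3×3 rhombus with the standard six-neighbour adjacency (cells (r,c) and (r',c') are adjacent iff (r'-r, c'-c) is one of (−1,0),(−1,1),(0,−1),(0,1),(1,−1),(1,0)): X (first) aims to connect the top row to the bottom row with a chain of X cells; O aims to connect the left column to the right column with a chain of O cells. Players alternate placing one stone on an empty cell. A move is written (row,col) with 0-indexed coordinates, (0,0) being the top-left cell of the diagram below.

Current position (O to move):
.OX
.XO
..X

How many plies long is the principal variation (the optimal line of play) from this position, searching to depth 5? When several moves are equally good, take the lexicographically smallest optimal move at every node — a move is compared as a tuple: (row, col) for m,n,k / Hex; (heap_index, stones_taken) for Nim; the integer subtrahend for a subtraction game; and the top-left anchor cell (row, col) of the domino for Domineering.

PV length from [.OX/.XO/..X]: 4 plies

p1 O@[.OX/.XO/..X]: (0,0)[OOX/.XO/..X]-1* (1,0)[.OX/OXO/..X]-1 (2,0)[.OX/.XO/O.X]-1 (2,1)[.OX/.XO/.OX]-1
p2 X@[OOX/.XO/..X]: (1,0)[OOX/XXO/..X]+1* (2,0)[OOX/.XO/X.X]+1 (2,1)[OOX/.XO/.XX]+1
p3 O@[OOX/XXO/..X]: (2,0)[OOX/XXO/O.X]-1* (2,1)[OOX/XXO/.OX]-1
p4 X@[OOX/XXO/O.X]: (2,1)[OOX/XXO/OXX]+1*
p5 O@[OOX/XXO/OXX] terminal -1; root [.OX/.XO/..X] d5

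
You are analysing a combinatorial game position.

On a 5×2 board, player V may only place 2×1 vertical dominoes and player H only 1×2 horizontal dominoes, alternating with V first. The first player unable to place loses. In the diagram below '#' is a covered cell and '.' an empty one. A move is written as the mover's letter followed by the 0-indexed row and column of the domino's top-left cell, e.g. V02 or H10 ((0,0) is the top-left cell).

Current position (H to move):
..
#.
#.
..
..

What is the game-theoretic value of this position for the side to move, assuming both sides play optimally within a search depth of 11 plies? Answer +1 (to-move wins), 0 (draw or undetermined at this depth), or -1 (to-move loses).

p1 H@[../#./#./../..]: H00[##/#./#./../..]-1 H30[../#./#./##/..]+1* H40[../#./#./../##]+1
p2 V@[../#./#./##/..]: V01[.#/##/#./##/..]-1* V11[../##/##/##/..]-1
p3 H@[.#/##/#./##/..]: H40[.#/##/#./##/##]+1*
p4 V@[.#/##/#./##/##] terminal -1; root [../#./#./../..] d11

value(../#./#./../.., H) = +1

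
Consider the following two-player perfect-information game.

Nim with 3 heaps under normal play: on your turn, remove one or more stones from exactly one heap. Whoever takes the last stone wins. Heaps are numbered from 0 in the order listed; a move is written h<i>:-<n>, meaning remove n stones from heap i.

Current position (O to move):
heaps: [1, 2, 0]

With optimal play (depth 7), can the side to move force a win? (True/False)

O winning at [(1,2,0)]: True

p1 O@[(1,2,0)]: h0:-1[(0,2,0)]-1 h1:-1[(1,1,0)]+1* h1:-2[(1,0,0)]-1
p2 X@[(1,1,0)]: h0:-1[(0,1,0)]-1* h1:-1[(1,0,0)]-1
p3 O@[(0,1,0)]: h1:-1[(0,0,0)]+1*
p4 X@[(0,0,0)] terminal -1; root [(1,2,0)] d7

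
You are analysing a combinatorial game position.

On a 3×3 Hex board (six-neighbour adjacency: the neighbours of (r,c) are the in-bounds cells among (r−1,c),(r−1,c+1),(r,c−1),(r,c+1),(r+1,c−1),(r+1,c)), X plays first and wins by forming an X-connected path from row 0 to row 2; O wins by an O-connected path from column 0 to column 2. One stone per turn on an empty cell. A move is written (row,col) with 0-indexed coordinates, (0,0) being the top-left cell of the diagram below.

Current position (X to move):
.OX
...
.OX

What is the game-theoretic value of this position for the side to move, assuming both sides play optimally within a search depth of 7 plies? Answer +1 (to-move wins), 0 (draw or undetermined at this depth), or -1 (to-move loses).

value(.OX/.../.OX, X) = +1

ply 1, X at .OX/.../.OX | (0,0)=+1→XOX/.../.OX*; (1,0)=+1→.OX/X../.OX; (1,1)=+1→.OX/.X./.OX; (1,2)=+1→.OX/..X/.OX; (2,0)=+1→.OX/.../XOX
ply 2, O at XOX/.../.OX | (1,0)=-1→XOX/O../.OX*; (1,1)=-1→XOX/.O./.OX; (1,2)=-1→XOX/..O/.OX; (2,0)=-1→XOX/.../OOX
ply 3, X at XOX/O../.OX | (1,1)=+1→XOX/OX./.OX*; (1,2)=+1→XOX/O.X/.OX; (2,0)=+1→XOX/O../XOX
ply 4, O at XOX/OX./.OX | (1,2)=-1→XOX/OXO/.OX*; (2,0)=-1→XOX/OX./OOX
ply 5, X at XOX/OXO/.OX | (2,0)=+1→XOX/OXO/XOX*
ply 6: XOX/OXO/XOX is terminal -1 (O); from .OX/.../.OX depth 7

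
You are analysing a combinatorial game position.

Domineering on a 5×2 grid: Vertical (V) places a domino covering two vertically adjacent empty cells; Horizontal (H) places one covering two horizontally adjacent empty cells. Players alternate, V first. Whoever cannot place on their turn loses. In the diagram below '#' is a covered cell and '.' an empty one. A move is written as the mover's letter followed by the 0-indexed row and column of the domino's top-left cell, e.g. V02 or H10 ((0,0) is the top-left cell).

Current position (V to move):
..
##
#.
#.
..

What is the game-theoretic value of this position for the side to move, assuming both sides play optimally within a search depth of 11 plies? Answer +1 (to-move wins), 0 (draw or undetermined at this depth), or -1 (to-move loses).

value(../##/#./#./.., V) = -1

p1 V@[../##/#./#./..]: V21[../##/##/##/..]-1* V31[../##/#./##/.#]-1
p2 H@[../##/##/##/..]: H00[##/##/##/##/..]+1* H40[../##/##/##/##]+1
p3 V@[##/##/##/##/..] terminal -1; root [../##/#./#./..] d11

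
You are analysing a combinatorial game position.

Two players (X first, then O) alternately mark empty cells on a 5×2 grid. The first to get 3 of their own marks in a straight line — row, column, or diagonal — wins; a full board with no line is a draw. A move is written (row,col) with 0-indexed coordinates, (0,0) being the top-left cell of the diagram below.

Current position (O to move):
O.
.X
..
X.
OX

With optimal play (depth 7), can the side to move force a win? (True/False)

[O./.X/../X./OX] O move#1: (0,1):+0/OO/.X/../X./OX*, (1,0):+0/O./OX/../X./OX, (2,0):+0/O./.X/O./X./OX, (2,1):+0/O./.X/.O/X./OX, (3,1):+0/O./.X/../XO/OX
[OO/.X/../X./OX] X move#2: (1,0):+0/OO/XX/../X./OX*, (2,0):+0/OO/.X/X./X./OX, (2,1):+0/OO/.X/.X/X./OX, (3,1):+0/OO/.X/../XX/OX
[OO/XX/../X./OX] O move#3: (2,0):+0/OO/XX/O./X./OX*, (2,1):-1/OO/XX/.O/X./OX, (3,1):-1/OO/XX/../XO/OX
[OO/XX/O./X./OX] X move#4: (2,1):+0/OO/XX/OX/X./OX*, (3,1):+0/OO/XX/O./XX/OX
[OO/XX/OX/X./OX] O move#5: (3,1):+0/OO/XX/OX/XO/OX*
[OO/XX/OX/XO/OX] end (terminal +0, X#6); searched O./.X/../X./OX to 7

O winning at [O./.X/../X./OX]: False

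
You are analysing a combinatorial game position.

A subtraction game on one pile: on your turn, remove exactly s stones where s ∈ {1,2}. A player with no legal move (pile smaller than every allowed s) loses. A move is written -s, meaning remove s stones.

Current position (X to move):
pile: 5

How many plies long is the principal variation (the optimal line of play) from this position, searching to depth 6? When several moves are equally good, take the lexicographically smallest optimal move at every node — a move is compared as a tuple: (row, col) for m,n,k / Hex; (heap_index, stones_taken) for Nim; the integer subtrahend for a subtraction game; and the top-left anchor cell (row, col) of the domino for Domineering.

PV length from [5]: 3 plies

ply 1, X at 5 | -1=-1→4; -2=+1→3*
ply 2, O at 3 | -1=-1→2*; -2=-1→1
ply 3, X at 2 | -1=-1→1; -2=+1→0*
ply 4: 0 is terminal -1 (O); from 5 depth 6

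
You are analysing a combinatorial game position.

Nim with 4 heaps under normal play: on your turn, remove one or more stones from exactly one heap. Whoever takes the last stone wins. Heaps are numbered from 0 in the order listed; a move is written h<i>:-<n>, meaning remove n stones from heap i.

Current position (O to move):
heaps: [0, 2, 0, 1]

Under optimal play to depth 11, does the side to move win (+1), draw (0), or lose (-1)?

ply 1, O at (0,2,0,1) | h1:-1=+1→(0,1,0,1)*; h1:-2=-1→(0,0,0,1); h3:-1=-1→(0,2,0,0)
ply 2, X at (0,1,0,1) | h1:-1=-1→(0,0,0,1)*; h3:-1=-1→(0,1,0,0)
ply 3, O at (0,0,0,1) | h3:-1=+1→(0,0,0,0)*
ply 4: (0,0,0,0) is terminal -1 (X); from (0,2,0,1) depth 11

value((0,2,0,1), O) = +1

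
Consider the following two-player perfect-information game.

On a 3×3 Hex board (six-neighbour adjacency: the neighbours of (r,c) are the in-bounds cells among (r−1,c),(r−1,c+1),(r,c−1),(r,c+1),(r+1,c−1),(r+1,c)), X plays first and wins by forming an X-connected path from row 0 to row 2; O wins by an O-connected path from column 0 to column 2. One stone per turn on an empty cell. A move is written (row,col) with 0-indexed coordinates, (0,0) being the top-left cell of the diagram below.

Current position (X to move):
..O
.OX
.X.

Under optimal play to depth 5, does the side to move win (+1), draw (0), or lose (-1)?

value(..O/.OX/.X., X) = -1

[..O/.OX/.X.] X move#1: (0,0):-1/X.O/.OX/.X.*, (0,1):-1/.XO/.OX/.X., (1,0):-1/..O/XOX/.X., (2,0):-1/..O/.OX/XX., (2,2):-1/..O/.OX/.XX
[X.O/.OX/.X.] O move#2: (0,1):+1/XOO/.OX/.X.*, (1,0):+1/X.O/OOX/.X., (2,0):+1/X.O/.OX/OX., (2,2):+1/X.O/.OX/.XO
[XOO/.OX/.X.] X move#3: (1,0):-1/XOO/XOX/.X.*, (2,0):-1/XOO/.OX/XX., (2,2):-1/XOO/.OX/.XX
[XOO/XOX/.X.] O move#4: (2,0):+1/XOO/XOX/OX.*, (2,2):-1/XOO/XOX/.XO
[XOO/XOX/OX.] end (terminal -1, X#5); searched ..O/.OX/.X. to 5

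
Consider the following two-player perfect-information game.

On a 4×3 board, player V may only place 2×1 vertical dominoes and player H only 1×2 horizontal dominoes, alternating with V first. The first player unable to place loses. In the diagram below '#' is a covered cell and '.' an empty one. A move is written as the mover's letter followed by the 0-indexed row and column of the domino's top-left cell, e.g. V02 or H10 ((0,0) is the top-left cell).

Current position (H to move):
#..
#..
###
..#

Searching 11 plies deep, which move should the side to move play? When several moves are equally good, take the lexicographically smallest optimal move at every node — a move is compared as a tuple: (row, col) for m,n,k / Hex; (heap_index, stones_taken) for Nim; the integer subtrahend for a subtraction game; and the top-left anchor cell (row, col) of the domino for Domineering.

H's best at [#../#../###/..#]: H01

ply 1, H at #../#../###/..# | H01=+1→###/#../###/..#*; H11=+1→#../###/###/..#; H30=-1→#../#../###/###
ply 2: ###/#../###/..# is terminal -1 (V); from #../#../###/..# depth 11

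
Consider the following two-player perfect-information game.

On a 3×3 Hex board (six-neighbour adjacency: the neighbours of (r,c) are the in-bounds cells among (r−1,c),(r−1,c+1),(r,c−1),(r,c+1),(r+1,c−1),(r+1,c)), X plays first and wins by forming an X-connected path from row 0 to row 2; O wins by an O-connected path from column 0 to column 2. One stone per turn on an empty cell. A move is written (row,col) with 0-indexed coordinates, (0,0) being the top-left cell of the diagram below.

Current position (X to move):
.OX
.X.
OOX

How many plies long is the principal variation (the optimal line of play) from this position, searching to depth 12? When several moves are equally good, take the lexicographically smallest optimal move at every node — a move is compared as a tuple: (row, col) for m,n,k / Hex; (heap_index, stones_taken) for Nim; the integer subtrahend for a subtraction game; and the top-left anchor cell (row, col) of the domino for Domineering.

ply 1, X at .OX/.X./OOX | (0,0)=-1→XOX/.X./OOX; (1,0)=-1→.OX/XX./OOX; (1,2)=+1→.OX/.XX/OOX*
ply 2: .OX/.XX/OOX is terminal -1 (O); from .OX/.X./OOX depth 12

PV length from [.OX/.X./OOX]: 1 ply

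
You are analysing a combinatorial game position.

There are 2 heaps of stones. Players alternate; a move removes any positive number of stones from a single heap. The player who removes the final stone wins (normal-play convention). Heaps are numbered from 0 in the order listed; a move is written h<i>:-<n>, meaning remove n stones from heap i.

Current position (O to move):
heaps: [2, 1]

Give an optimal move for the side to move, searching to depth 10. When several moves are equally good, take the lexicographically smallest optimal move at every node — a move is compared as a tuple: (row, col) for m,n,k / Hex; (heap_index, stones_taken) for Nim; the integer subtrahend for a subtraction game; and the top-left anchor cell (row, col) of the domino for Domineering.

p1 O@[(2,1)]: h0:-1[(1,1)]+1* h0:-2[(0,1)]-1 h1:-1[(2,0)]-1
p2 X@[(1,1)]: h0:-1[(0,1)]-1* h1:-1[(1,0)]-1
p3 O@[(0,1)]: h1:-1[(0,0)]+1*
p4 X@[(0,0)] terminal -1; root [(2,1)] d10

O's best at [(2,1)]: h0:-1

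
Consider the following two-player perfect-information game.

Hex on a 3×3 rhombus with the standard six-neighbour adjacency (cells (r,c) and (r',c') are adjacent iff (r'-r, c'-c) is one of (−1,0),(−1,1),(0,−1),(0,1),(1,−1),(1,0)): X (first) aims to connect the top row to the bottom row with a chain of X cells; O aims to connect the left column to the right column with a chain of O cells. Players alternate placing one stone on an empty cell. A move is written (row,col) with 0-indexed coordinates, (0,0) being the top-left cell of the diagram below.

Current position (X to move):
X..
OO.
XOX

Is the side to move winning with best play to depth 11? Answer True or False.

[X../OO./XOX] X move#1: (0,1):-1/XX./OO./XOX*, (0,2):-1/X.X/OO./XOX, (1,2):-1/X../OOX/XOX
[XX./OO./XOX] O move#2: (0,2):+1/XXO/OO./XOX*, (1,2):+1/XX./OOO/XOX
[XXO/OO./XOX] end (terminal -1, X#3); searched X../OO./XOX to 11

X winning at [X../OO./XOX]: False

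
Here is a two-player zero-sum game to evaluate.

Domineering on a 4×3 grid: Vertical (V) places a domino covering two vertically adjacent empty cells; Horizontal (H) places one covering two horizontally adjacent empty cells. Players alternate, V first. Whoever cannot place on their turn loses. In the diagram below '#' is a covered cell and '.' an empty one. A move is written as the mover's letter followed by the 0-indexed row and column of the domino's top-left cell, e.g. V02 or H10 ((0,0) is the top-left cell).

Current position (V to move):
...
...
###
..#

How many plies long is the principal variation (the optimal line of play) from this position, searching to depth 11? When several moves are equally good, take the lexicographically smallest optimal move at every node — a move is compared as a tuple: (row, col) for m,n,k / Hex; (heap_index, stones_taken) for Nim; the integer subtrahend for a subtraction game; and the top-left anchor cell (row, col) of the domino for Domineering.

PV length from [.../.../###/..#]: 3 plies

ply 1, V at .../.../###/..# | V00=-1→#../#../###/..#; V01=+1→.#./.#./###/..#*; V02=-1→..#/..#/###/..#
ply 2, H at .#./.#./###/..# | H30=-1→.#./.#./###/###*
ply 3, V at .#./.#./###/### | V00=+1→##./##./###/###*; V02=+1→.##/.##/###/###
ply 4: ##./##./###/### is terminal -1 (H); from .../.../###/..# depth 11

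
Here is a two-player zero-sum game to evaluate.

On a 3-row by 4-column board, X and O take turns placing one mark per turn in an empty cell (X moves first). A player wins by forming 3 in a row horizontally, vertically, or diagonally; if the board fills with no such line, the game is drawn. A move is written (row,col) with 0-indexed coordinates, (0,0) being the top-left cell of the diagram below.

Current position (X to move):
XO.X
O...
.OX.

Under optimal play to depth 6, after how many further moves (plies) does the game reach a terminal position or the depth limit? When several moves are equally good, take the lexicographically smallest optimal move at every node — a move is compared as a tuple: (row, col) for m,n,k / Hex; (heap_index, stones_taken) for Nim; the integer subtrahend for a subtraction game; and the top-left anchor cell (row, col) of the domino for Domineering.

PV length from [XO.X/O.../.OX.]: 1 ply

[XO.X/O.../.OX.] X move#1: (0,2):-1/XOXX/O.../.OX., (1,1):+1/XO.X/OX../.OX.*, (1,2):-1/XO.X/O.X./.OX., (1,3):-1/XO.X/O..X/.OX., (2,0):-1/XO.X/O.../XOX., (2,3):-1/XO.X/O.../.OXX
[XO.X/OX../.OX.] end (terminal -1, O#2); searched XO.X/O.../.OX. to 6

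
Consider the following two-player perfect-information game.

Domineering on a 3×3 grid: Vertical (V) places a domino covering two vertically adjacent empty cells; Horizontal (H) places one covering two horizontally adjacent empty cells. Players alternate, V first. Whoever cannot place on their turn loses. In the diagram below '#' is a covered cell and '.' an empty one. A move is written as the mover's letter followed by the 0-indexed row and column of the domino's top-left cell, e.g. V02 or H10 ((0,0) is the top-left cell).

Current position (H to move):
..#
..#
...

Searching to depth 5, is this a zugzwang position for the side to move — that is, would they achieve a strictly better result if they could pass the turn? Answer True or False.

p1 H@[..#/..#/...]: H00[###/..#/...]-1 H10[..#/###/...]+1* H20[..#/..#/##.]-1 H21[..#/..#/.##]-1
p2 V@[..#/###/...] terminal -1; root [..#/..#/...] d5
if H skipped the turn, V would face:
~ p1 V@[..#/..#/...]: V00[#.#/#.#/...]+1* V01[.##/.##/...]+1 V10[..#/#.#/#..]+1 V11[..#/.##/.#.]+1
~ p2 H@[#.#/#.#/...]: H20[#.#/#.#/##.]-1* H21[#.#/#.#/.##]-1
~ p3 V@[#.#/#.#/##.]: V01[###/###/##.]+1*
~ p4 H@[###/###/##.] terminal -1; root [..#/..#/...] d5
compare (H): move=+1 vs pass=-1

zugzwang(..#/..#/..., H) = False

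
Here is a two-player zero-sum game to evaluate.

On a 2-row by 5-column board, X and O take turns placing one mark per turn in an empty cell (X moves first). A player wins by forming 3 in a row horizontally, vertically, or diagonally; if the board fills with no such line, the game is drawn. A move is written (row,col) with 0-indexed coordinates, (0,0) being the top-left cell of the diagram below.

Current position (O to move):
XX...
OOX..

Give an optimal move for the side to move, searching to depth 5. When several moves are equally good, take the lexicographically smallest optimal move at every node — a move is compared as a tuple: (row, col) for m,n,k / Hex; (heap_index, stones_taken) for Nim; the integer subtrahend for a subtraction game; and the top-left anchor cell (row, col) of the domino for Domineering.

[XX.../OOX..] O move#1: (0,2):+0/XXO../OOX..*, (0,3):-1/XX.O./OOX.., (0,4):-1/XX..O/OOX.., (1,3):-1/XX.../OOXO., (1,4):-1/XX.../OOX.O
[XXO../OOX..] X move#2: (0,3):+0/XXOX./OOX..*, (0,4):+0/XXO.X/OOX.., (1,3):+0/XXO../OOXX., (1,4):+0/XXO../OOX.X
[XXOX./OOX..] O move#3: (0,4):+0/XXOXO/OOX..*, (1,3):+0/XXOX./OOXO., (1,4):+0/XXOX./OOX.O
[XXOXO/OOX..] X move#4: (1,3):+0/XXOXO/OOXX.*, (1,4):+0/XXOXO/OOX.X
[XXOXO/OOXX.] O move#5: (1,4):+0/XXOXO/OOXXO*
[XXOXO/OOXXO] end (terminal +0, X#6); searched XX.../OOX.. to 5

O's best at [XX.../OOX..]: (0,2)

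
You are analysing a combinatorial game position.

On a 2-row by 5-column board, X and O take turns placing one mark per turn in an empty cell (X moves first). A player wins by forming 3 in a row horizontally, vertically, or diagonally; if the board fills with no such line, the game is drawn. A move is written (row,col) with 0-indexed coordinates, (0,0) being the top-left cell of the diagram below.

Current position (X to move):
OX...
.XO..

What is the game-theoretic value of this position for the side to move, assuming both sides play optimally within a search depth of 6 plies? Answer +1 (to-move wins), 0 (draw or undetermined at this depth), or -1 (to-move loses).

value(OX.../.XO.., X) = 0

[OX.../.XO..] X move#1: (0,2):+0/OXX../.XO..*, (0,3):+0/OX.X./.XO.., (0,4):+0/OX..X/.XO.., (1,0):+0/OX.../XXO.., (1,3):+0/OX.../.XOX., (1,4):+0/OX.../.XO.X
[OXX../.XO..] O move#2: (0,3):+0/OXXO./.XO..*, (0,4):-1/OXX.O/.XO.., (1,0):-1/OXX../OXO.., (1,3):-1/OXX../.XOO., (1,4):-1/OXX../.XO.O
[OXXO./.XO..] X move#3: (0,4):+0/OXXOX/.XO..*, (1,0):+0/OXXO./XXO.., (1,3):+0/OXXO./.XOX., (1,4):+0/OXXO./.XO.X
[OXXOX/.XO..] O move#4: (1,0):+0/OXXOX/OXO..*, (1,3):+0/OXXOX/.XOO., (1,4):+0/OXXOX/.XO.O
[OXXOX/OXO..] X move#5: (1,3):+0/OXXOX/OXOX.*, (1,4):+0/OXXOX/OXO.X
[OXXOX/OXOX.] O move#6: (1,4):+0/OXXOX/OXOXO*
[OXXOX/OXOXO] end (terminal +0, X#7); searched OX.../.XO.. to 6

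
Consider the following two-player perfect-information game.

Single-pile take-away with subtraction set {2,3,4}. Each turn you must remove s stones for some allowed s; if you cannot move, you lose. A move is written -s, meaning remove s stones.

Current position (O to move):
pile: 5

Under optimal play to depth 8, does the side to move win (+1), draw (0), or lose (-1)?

value(5, O) = +1

ply 1, O at 5 | -2=-1→3; -3=-1→2; -4=+1→1*
ply 2: 1 is terminal -1 (X); from 5 depth 8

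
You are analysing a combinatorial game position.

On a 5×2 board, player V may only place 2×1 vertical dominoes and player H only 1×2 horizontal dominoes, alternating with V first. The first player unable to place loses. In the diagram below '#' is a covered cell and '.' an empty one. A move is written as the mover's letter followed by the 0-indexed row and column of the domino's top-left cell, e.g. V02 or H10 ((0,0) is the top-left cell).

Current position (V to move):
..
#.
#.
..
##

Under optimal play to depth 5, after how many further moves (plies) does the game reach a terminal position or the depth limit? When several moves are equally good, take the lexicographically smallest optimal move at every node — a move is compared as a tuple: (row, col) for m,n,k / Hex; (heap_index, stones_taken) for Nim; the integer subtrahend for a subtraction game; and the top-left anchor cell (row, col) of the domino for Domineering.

PV length from [../#./#./../##]: 2 plies

ply 1, V at ../#./#./../## | V01=-1→.#/##/#./../##*; V11=-1→../##/##/../##; V21=-1→../#./##/.#/##
ply 2, H at .#/##/#./../## | H30=+1→.#/##/#./##/##*
ply 3: .#/##/#./##/## is terminal -1 (V); from ../#./#./../## depth 5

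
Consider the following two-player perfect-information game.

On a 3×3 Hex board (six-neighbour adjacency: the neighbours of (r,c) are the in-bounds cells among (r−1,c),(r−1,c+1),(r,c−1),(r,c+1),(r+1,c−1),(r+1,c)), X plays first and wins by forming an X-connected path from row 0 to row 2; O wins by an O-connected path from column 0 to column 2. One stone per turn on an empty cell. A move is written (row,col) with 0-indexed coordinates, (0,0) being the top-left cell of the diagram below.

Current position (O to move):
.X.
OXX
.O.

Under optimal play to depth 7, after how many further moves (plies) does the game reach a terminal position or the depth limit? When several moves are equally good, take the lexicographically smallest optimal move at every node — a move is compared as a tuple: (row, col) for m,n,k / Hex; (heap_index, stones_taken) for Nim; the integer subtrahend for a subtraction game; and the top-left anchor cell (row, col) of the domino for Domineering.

p1 O@[.X./OXX/.O.]: (0,0)[OX./OXX/.O.]-1* (0,2)[.XO/OXX/.O.]-1 (2,0)[.X./OXX/OO.]-1 (2,2)[.X./OXX/.OO]-1
p2 X@[OX./OXX/.O.]: (0,2)[OXX/OXX/.O.]+1* (2,0)[OX./OXX/XO.]+1 (2,2)[OX./OXX/.OX]+1
p3 O@[OXX/OXX/.O.]: (2,0)[OXX/OXX/OO.]-1* (2,2)[OXX/OXX/.OO]-1
p4 X@[OXX/OXX/OO.]: (2,2)[OXX/OXX/OOX]+1*
p5 O@[OXX/OXX/OOX] terminal -1; root [.X./OXX/.O.] d7

PV length from [.X./OXX/.O.]: 4 plies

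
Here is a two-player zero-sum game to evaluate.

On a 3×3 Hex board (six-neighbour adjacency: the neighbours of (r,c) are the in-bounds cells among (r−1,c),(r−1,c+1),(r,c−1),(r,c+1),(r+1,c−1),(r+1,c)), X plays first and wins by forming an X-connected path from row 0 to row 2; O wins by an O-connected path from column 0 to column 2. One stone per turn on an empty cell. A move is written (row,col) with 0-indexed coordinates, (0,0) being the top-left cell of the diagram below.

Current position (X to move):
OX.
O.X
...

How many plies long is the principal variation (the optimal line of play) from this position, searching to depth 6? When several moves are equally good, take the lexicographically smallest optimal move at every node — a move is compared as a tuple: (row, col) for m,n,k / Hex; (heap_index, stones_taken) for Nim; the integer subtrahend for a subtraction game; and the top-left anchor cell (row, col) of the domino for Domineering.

PV length from [OX./O.X/...]: 5 plies

[OX./O.X/...] X move#1: (0,2):+1/OXX/O.X/...*, (1,1):+1/OX./OXX/..., (2,0):+1/OX./O.X/X.., (2,1):+1/OX./O.X/.X., (2,2):+1/OX./O.X/..X
[OXX/O.X/...] O move#2: (1,1):-1/OXX/OOX/...*, (2,0):-1/OXX/O.X/O.., (2,1):-1/OXX/O.X/.O., (2,2):-1/OXX/O.X/..O
[OXX/OOX/...] X move#3: (2,0):+1/OXX/OOX/X..*, (2,1):+1/OXX/OOX/.X., (2,2):+1/OXX/OOX/..X
[OXX/OOX/X..] O move#4: (2,1):-1/OXX/OOX/XO.*, (2,2):-1/OXX/OOX/X.O
[OXX/OOX/XO.] X move#5: (2,2):+1/OXX/OOX/XOX*
[OXX/OOX/XOX] end (terminal -1, O#6); searched OX./O.X/... to 6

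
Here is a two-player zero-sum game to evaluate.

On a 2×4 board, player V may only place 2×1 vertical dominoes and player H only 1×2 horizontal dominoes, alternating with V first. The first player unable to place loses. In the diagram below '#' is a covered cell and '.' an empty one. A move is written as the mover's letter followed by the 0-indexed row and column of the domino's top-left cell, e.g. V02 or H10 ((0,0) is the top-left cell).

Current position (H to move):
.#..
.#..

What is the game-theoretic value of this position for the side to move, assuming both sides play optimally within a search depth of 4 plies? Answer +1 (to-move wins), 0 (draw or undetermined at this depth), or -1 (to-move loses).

ply 1, H at .#../.#.. | H02=+1→.###/.#..*; H12=+1→.#../.###
ply 2, V at .###/.#.. | V00=-1→####/##..*
ply 3, H at ####/##.. | H12=+1→####/####*
ply 4: ####/#### is terminal -1 (V); from .#../.#.. depth 4

value(.#../.#.., H) = +1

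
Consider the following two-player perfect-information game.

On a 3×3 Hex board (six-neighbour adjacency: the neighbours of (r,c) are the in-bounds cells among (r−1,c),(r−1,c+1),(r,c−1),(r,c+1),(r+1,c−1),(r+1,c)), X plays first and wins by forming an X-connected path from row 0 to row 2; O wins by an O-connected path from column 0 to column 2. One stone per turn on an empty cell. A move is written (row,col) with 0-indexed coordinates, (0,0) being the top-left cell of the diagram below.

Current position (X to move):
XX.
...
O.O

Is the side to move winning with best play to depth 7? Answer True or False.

p1 X@[XX./.../O.O]: (0,2)[XXX/.../O.O]-1* (1,0)[XX./X../O.O]-1 (1,1)[XX./.X./O.O]-1 (1,2)[XX./..X/O.O]-1 (2,1)[XX./.../OXO]-1
p2 O@[XXX/.../O.O]: (1,0)[XXX/O../O.O]-1 (1,1)[XXX/.O./O.O]+1* (1,2)[XXX/..O/O.O]+1 (2,1)[XXX/.../OOO]+1
p3 X@[XXX/.O./O.O]: (1,0)[XXX/XO./O.O]-1* (1,2)[XXX/.OX/O.O]-1 (2,1)[XXX/.O./OXO]-1
p4 O@[XXX/XO./O.O]: (1,2)[XXX/XOO/O.O]+1* (2,1)[XXX/XO./OOO]+1
p5 X@[XXX/XOO/O.O] terminal -1; root [XX./.../O.O] d7

X winning at [XX./.../O.O]: False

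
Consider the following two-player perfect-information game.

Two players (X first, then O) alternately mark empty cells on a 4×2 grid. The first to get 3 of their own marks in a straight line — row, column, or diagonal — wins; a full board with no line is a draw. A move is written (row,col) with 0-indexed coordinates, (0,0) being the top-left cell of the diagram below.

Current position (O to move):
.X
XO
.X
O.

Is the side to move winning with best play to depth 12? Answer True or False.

[.X/XO/.X/O.] O move#1: (0,0):+0/OX/XO/.X/O.*, (2,0):+0/.X/XO/OX/O., (3,1):+0/.X/XO/.X/OO
[OX/XO/.X/O.] X move#2: (2,0):+0/OX/XO/XX/O.*, (3,1):+0/OX/XO/.X/OX
[OX/XO/XX/O.] O move#3: (3,1):+0/OX/XO/XX/OO*
[OX/XO/XX/OO] end (terminal +0, X#4); searched .X/XO/.X/O. to 12

O winning at [.X/XO/.X/O.]: False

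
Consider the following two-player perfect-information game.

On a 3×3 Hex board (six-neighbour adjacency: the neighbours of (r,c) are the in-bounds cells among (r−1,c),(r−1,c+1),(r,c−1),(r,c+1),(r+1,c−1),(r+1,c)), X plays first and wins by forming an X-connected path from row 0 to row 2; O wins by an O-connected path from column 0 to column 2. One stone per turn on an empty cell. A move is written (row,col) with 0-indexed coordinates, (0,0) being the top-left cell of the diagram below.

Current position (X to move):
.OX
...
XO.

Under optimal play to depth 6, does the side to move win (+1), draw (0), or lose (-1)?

p1 X@[.OX/.../XO.]: (0,0)[XOX/.../XO.]+1* (1,0)[.OX/X../XO.]+1 (1,1)[.OX/.X./XO.]+1 (1,2)[.OX/..X/XO.]+1 (2,2)[.OX/.../XOX]+1
p2 O@[XOX/.../XO.]: (1,0)[XOX/O../XO.]-1* (1,1)[XOX/.O./XO.]-1 (1,2)[XOX/..O/XO.]-1 (2,2)[XOX/.../XOO]-1
p3 X@[XOX/O../XO.]: (1,1)[XOX/OX./XO.]+1* (1,2)[XOX/O.X/XO.]+1 (2,2)[XOX/O../XOX]+1
p4 O@[XOX/OX./XO.] terminal -1; root [.OX/.../XO.] d6

value(.OX/.../XO., X) = +1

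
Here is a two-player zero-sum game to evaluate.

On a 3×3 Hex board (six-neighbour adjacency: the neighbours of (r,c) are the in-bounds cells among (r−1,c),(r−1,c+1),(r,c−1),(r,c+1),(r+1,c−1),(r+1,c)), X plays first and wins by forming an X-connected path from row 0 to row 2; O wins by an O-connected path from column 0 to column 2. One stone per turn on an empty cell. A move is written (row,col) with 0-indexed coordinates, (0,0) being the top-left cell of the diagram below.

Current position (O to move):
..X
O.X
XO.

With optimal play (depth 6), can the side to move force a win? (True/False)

[..X/O.X/XO.] O move#1: (0,0):-1/O.X/O.X/XO.*, (0,1):-1/.OX/O.X/XO., (1,1):-1/..X/OOX/XO., (2,2):-1/..X/O.X/XOO
[O.X/O.X/XO.] X move#2: (0,1):+1/OXX/O.X/XO.*, (1,1):+1/O.X/OXX/XO., (2,2):+1/O.X/O.X/XOX
[OXX/O.X/XO.] O move#3: (1,1):-1/OXX/OOX/XO.*, (2,2):-1/OXX/O.X/XOO
[OXX/OOX/XO.] X move#4: (2,2):+1/OXX/OOX/XOX*
[OXX/OOX/XOX] end (terminal -1, O#5); searched ..X/O.X/XO. to 6

O winning at [..X/O.X/XO.]: False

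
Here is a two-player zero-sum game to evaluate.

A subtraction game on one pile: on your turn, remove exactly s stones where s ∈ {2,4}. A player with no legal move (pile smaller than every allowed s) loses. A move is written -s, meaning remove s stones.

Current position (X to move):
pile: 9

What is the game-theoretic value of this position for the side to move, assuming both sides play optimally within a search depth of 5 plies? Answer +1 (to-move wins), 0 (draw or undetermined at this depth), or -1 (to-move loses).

value(9, X) = +1

p1 X@[9]: -2[7]+1* -4[5]-1
p2 O@[7]: -2[5]-1* -4[3]-1
p3 X@[5]: -2[3]-1 -4[1]+1*
p4 O@[1] terminal -1; root [9] d5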